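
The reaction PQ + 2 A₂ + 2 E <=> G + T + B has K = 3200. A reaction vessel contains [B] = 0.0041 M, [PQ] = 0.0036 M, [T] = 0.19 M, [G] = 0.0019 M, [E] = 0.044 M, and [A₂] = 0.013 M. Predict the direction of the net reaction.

Q = [G]·[T]·[B] / ([PQ]·[A₂]²·[E]²) = (0.0019)·(0.19)·(0.0041) / ((0.0036)·(0.013)²·(0.044)²) = 1300
Q = 1300 < K = 3200, so the forward reaction proceeds.

forward (toward products)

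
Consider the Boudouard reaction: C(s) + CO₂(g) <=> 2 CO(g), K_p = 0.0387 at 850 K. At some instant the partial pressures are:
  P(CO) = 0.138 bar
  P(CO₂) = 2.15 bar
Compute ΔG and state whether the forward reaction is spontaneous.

ΔG = -10.4 kJ/mol; the forward reaction is spontaneous

(C is a pure solid — omitted from Q_p.)
Q_p = P(CO)² / P(CO₂) = (0.138)² / (2.15) = 0.00886
ΔG = RT ln(Q_p/K_p) = (8.314 J mol⁻¹ K⁻¹)(850 K) × ln(0.00886/0.0387)
   = (7.067 kJ/mol)(-1.474) = -10.4 kJ/mol
ΔG < 0, so the forward reaction is spontaneous (proceeds forward).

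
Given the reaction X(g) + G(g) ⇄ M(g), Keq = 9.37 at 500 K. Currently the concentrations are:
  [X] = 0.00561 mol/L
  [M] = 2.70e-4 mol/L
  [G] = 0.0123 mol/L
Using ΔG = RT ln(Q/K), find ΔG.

Q = [M] / ([X]·[G]) = (2.70e-4) / ((0.00561)·(0.0123)) = 3.91
ΔG = RT ln(Q/Keq) = (8.314 J mol⁻¹ K⁻¹)(500 K) × ln(3.91/9.37)
   = (4.157 kJ/mol)(-0.8740) = -3.63 kJ/mol
ΔG < 0, so the forward reaction is spontaneous (proceeds forward).

ΔG = -3.63 kJ/mol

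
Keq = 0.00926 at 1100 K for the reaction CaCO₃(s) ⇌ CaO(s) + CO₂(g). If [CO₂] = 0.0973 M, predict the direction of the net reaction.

to the left

(CaCO₃, CaO are pure solids — omitted from Q.)
Q = [CO₂] = 0.0973
Q = 0.0973 > Keq = 0.00926, so the reverse reaction proceeds.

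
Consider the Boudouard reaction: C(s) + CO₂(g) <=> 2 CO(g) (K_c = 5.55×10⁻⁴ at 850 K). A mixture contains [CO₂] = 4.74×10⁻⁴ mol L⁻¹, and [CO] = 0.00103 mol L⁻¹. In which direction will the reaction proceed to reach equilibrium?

reverse (toward reactants)

(C is a pure solid — omitted from Q_c.)
Q_c = [CO]² / [CO₂] = (0.00103)² / (4.74×10⁻⁴) = 0.00224
Q_c = 0.00224 > K_c = 5.55×10⁻⁴, so the reverse reaction proceeds.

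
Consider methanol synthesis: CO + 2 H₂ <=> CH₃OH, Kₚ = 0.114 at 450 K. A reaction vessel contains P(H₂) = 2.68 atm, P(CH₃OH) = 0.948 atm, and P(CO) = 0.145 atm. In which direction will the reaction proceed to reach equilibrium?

in the reverse direction

Qₚ = P(CH₃OH) / (P(CO)·P(H₂)²) = (0.948) / ((0.145)·(2.68)²) = 0.910
Qₚ = 0.910 > Kₚ = 0.114, so the reverse reaction proceeds.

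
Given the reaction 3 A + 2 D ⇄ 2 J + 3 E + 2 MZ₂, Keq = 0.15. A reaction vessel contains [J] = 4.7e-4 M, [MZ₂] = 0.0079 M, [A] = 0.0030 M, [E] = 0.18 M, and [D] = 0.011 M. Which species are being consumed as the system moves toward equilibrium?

A, D (reactants)

Q = [J]²·[E]³·[MZ₂]² / ([A]³·[D]²) = (4.7e-4)²·(0.18)³·(0.0079)² / ((0.0030)³·(0.011)²) = 0.025
Q = 0.025 < Keq = 0.15: net forward reaction.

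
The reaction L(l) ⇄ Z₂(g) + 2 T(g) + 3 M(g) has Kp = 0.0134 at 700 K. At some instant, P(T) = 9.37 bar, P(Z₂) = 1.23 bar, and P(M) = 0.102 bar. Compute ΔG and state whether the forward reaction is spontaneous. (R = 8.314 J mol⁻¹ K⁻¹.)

(L is a pure liquid — omitted from Qp.)
Qp = P(Z₂)·P(T)²·P(M)³ = (1.23)·(9.37)²·(0.102)³ = 0.115
ΔG = RT ln(Qp/Kp) = (8.314 J mol⁻¹ K⁻¹)(700 K) × ln(0.115/0.0134)
   = (5.820 kJ/mol)(2.150) = 12.5 kJ/mol
ΔG > 0, so the forward reaction is non-spontaneous (proceeds in reverse).

ΔG = 12.5 kJ/mol; the forward reaction is non-spontaneous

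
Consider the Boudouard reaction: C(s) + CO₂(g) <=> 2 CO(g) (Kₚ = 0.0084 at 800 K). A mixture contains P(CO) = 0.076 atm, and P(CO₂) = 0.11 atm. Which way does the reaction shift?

(C is a pure solid — omitted from Qₚ.)
Qₚ = P(CO)² / P(CO₂) = (0.076)² / (0.11) = 0.053
Qₚ = 0.053 > Kₚ = 0.0084, so the reverse reaction proceeds.

toward reactants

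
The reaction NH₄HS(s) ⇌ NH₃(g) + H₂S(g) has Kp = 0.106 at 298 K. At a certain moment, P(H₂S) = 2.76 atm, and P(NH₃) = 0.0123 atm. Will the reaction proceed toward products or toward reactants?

(NH₄HS is a pure solid — omitted from Qp.)
Qp = P(NH₃)·P(H₂S) = (0.0123)·(2.76) = 0.0339
Qp = 0.0339 < Kp = 0.106, so the forward reaction proceeds.

in the forward direction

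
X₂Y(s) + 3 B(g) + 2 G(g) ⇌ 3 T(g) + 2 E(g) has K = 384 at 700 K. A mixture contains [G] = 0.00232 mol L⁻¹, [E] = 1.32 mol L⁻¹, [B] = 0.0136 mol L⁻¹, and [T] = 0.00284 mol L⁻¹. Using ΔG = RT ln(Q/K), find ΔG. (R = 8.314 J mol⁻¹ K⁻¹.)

(X₂Y is a pure solid — omitted from Q.)
Q = [T]³·[E]² / ([B]³·[G]²) = (0.00284)³·(1.32)² / ((0.0136)³·(0.00232)²) = 2950
ΔG = RT ln(Q/K) = (8.314 J mol⁻¹ K⁻¹)(700 K) × ln(2950/384)
   = (5.820 kJ/mol)(2.039) = 11.9 kJ/mol
ΔG > 0, so the forward reaction is non-spontaneous (proceeds in reverse).

ΔG = 11.9 kJ/mol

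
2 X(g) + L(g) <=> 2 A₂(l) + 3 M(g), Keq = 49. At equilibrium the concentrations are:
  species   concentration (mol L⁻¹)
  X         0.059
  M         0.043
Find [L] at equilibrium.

(A₂ is a pure liquid — omitted from Keq.)
At equilibrium, Keq = [M]³ / ([X]²·[L]) = 49.
(0.043)³ / ((0.059)²·([L])) = 49
[L] = 4.66×10⁻⁴ = 4.7×10⁻⁴ mol L⁻¹

[L] = 4.7×10⁻⁴ mol L⁻¹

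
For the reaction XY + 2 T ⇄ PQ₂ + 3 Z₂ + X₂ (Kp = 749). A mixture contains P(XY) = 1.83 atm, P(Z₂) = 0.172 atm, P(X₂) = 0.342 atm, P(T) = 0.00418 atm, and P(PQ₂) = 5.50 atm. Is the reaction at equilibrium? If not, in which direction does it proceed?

Qp = P(PQ₂)·P(Z₂)³·P(X₂) / (P(XY)·P(T)²) = (5.50)·(0.172)³·(0.342) / ((1.83)·(0.00418)²) = 299
Qp = 299 < Kp = 749, so the forward reaction proceeds.

toward products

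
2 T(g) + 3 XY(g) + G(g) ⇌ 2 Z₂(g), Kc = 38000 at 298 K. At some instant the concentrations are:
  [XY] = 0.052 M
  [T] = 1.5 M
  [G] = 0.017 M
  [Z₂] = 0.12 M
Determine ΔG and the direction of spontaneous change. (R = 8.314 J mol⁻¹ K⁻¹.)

Qc = [Z₂]² / ([T]²·[XY]³·[G]) = (0.12)² / ((1.5)²·(0.052)³·(0.017)) = 2680
ΔG = RT ln(Qc/Kc) = (8.314 J mol⁻¹ K⁻¹)(298 K) × ln(2680/38000)
   = (2.478 kJ/mol)(-2.652) = -6.57 kJ/mol
ΔG < 0, so the forward reaction is spontaneous (proceeds forward).

ΔG = -6.57 kJ/mol; the forward reaction is spontaneous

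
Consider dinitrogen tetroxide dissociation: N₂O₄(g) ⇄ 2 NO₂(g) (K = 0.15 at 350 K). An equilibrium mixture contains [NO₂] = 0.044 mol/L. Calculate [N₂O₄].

At equilibrium, K = [NO₂]² / [N₂O₄] = 0.15.
(0.044)² / ([N₂O₄]) = 0.15
[N₂O₄] = 0.0129 = 0.013 mol/L

[N₂O₄] = 0.013 mol/L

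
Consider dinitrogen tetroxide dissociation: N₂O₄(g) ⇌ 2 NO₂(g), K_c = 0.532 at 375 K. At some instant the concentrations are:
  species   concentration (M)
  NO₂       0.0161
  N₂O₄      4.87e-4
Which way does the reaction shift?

Q_c = [NO₂]² / [N₂O₄] = (0.0161)² / (4.87e-4) = 0.532
Q_c = 0.532 = K_c, so the system is already at equilibrium.

neither direction; the system is at equilibrium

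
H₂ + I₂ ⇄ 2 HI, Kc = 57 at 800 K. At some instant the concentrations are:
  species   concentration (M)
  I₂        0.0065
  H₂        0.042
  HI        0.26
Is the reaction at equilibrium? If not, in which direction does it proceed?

in the reverse direction

Qc = [HI]² / ([H₂]·[I₂]) = (0.26)² / ((0.042)·(0.0065)) = 250
Qc = 250 > Kc = 57, so the reverse reaction proceeds.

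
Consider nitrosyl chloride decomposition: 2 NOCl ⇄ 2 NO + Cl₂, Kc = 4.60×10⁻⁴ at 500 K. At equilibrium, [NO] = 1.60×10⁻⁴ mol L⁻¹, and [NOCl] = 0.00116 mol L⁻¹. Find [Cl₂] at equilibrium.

[Cl₂] = 0.0242 mol L⁻¹

At equilibrium, Kc = [NO]²·[Cl₂] / [NOCl]² = 4.60×10⁻⁴.
(1.60×10⁻⁴)²·([Cl₂]) / (0.00116)² = 4.60×10⁻⁴
[Cl₂] = 0.0242 mol L⁻¹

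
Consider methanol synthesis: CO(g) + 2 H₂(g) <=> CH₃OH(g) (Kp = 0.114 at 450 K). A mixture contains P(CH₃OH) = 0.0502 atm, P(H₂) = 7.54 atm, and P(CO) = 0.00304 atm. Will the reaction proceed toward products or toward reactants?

Qp = P(CH₃OH) / (P(CO)·P(H₂)²) = (0.0502) / ((0.00304)·(7.54)²) = 0.290
Qp = 0.290 > Kp = 0.114, so the reverse reaction proceeds.

in the reverse direction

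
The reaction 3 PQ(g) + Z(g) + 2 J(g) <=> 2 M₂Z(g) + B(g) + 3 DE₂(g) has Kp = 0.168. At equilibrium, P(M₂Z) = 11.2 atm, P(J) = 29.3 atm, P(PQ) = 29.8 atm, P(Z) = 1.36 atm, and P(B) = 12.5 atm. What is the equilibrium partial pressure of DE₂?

At equilibrium, Kp = P(M₂Z)²·P(B)·P(DE₂)³ / (P(PQ)³·P(Z)·P(J)²) = 0.168.
(11.2)²·(12.5)·(P(DE₂))³ / ((29.8)³·(1.36)·(29.3)²) = 0.168
P(DE₂)³ = 3310 ⇒ P(DE₂) = 14.9 atm

P(DE₂) = 14.9 atm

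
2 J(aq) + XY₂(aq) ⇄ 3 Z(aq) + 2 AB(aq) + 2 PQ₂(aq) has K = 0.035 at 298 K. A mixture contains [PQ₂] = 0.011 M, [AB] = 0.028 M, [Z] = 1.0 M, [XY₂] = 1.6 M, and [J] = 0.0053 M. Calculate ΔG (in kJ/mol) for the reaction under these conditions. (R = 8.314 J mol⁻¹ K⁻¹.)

ΔG = -6.96 kJ/mol

Q = [Z]³·[AB]²·[PQ₂]² / ([J]²·[XY₂]) = (1.0)³·(0.028)²·(0.011)² / ((0.0053)²·(1.6)) = 0.00211
ΔG = RT ln(Q/K) = (8.314 J mol⁻¹ K⁻¹)(298 K) × ln(0.00211/0.035)
   = (2.478 kJ/mol)(-2.809) = -6.96 kJ/mol
ΔG < 0, so the forward reaction is spontaneous (proceeds forward).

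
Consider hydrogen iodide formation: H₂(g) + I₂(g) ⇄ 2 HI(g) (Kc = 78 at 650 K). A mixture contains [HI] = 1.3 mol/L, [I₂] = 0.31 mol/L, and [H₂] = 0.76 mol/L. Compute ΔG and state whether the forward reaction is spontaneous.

ΔG = -12.9 kJ/mol; the forward reaction is spontaneous

Qc = [HI]² / ([H₂]·[I₂]) = (1.3)² / ((0.76)·(0.31)) = 7.17
ΔG = RT ln(Qc/Kc) = (8.314 J mol⁻¹ K⁻¹)(650 K) × ln(7.17/78)
   = (5.404 kJ/mol)(-2.387) = -12.9 kJ/mol
ΔG < 0, so the forward reaction is spontaneous (proceeds forward).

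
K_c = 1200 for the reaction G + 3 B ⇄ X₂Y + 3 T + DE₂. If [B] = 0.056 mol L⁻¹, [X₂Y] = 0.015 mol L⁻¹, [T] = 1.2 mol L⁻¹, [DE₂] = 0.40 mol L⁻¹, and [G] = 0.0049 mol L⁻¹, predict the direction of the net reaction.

reverse (toward reactants)

Q_c = [X₂Y]·[T]³·[DE₂] / ([G]·[B]³) = (0.015)·(1.2)³·(0.40) / ((0.0049)·(0.056)³) = 12000
Q_c = 12000 > K_c = 1200, so the reverse reaction proceeds.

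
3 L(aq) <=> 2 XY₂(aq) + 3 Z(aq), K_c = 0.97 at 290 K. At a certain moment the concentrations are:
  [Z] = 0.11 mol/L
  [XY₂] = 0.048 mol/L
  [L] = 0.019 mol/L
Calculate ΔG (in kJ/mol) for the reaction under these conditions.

Q_c = [XY₂]²·[Z]³ / [L]³ = (0.048)²·(0.11)³ / (0.019)³ = 0.447
ΔG = RT ln(Q_c/K_c) = (8.314 J mol⁻¹ K⁻¹)(290 K) × ln(0.447/0.97)
   = (2.411 kJ/mol)(-0.7747) = -1.87 kJ/mol
ΔG < 0, so the forward reaction is spontaneous (proceeds forward).

ΔG = -1.87 kJ/mol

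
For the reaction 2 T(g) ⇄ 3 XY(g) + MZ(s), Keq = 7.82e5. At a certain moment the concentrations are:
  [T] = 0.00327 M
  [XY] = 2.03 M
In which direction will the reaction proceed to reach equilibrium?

no net change (already at equilibrium)

(MZ is a pure solid — omitted from Q.)
Q = [XY]³ / [T]² = (2.03)³ / (0.00327)² = 7.82e5
Q = 7.82e5 = Keq, so the system is already at equilibrium.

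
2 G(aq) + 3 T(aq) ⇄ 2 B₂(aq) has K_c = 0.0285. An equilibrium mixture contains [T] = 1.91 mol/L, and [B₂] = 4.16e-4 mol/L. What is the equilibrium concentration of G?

At equilibrium, K_c = [B₂]² / ([G]²·[T]³) = 0.0285.
(4.16e-4)² / (([G])²·(1.91)³) = 0.0285
[G]² = 8.71e-7 ⇒ [G] = 9.34e-4 mol/L

[G] = 9.34e-4 mol/L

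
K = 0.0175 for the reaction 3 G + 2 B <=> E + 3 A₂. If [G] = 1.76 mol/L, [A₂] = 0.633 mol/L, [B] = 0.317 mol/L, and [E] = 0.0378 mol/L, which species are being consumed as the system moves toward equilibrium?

none (at equilibrium)

Q = [E]·[A₂]³ / ([G]³·[B]²) = (0.0378)·(0.633)³ / ((1.76)³·(0.317)²) = 0.0175
Q = 0.0175 = K; the system is at equilibrium.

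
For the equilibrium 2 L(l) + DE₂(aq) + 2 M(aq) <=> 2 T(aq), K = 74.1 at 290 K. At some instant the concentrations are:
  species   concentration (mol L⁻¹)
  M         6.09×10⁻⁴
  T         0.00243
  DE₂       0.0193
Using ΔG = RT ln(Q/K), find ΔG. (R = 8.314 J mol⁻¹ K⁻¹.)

ΔG = 5.81 kJ/mol

(L is a pure liquid — omitted from Q.)
Q = [T]² / ([DE₂]·[M]²) = (0.00243)² / ((0.0193)·(6.09×10⁻⁴)²) = 825
ΔG = RT ln(Q/K) = (8.314 J mol⁻¹ K⁻¹)(290 K) × ln(825/74.1)
   = (2.411 kJ/mol)(2.410) = 5.81 kJ/mol
ΔG > 0, so the forward reaction is non-spontaneous (proceeds in reverse).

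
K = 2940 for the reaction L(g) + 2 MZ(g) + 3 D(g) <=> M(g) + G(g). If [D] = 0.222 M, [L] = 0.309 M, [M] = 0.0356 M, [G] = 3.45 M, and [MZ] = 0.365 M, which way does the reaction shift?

toward products

Q = [M]·[G] / ([L]·[MZ]²·[D]³) = (0.0356)·(3.45) / ((0.309)·(0.365)²·(0.222)³) = 273
Q = 273 < K = 2940, so the forward reaction proceeds.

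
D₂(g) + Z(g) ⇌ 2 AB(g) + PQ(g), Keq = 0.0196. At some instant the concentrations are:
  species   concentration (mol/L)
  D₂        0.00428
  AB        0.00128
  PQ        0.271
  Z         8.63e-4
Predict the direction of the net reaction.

Q = [AB]²·[PQ] / ([D₂]·[Z]) = (0.00128)²·(0.271) / ((0.00428)·(8.63e-4)) = 0.120
Q = 0.120 > Keq = 0.0196, so the reverse reaction proceeds.

reverse (toward reactants)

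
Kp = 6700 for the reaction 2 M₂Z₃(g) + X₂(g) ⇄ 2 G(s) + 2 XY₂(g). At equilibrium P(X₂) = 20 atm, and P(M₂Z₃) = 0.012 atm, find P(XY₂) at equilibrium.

P(XY₂) = 4.4 atm

(G is a pure solid — omitted from Kp.)
At equilibrium, Kp = P(XY₂)² / (P(M₂Z₃)²·P(X₂)) = 6700.
(P(XY₂))² / ((0.012)²·(20)) = 6700
P(XY₂)² = 19.3 ⇒ P(XY₂) = 4.4 atm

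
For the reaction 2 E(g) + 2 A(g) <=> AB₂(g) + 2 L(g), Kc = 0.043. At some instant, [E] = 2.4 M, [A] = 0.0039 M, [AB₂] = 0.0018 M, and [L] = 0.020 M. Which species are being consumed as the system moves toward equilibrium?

E, A (reactants)

Qc = [AB₂]·[L]² / ([E]²·[A]²) = (0.0018)·(0.020)² / ((2.4)²·(0.0039)²) = 0.0082
Qc = 0.0082 < Kc = 0.043: net forward reaction.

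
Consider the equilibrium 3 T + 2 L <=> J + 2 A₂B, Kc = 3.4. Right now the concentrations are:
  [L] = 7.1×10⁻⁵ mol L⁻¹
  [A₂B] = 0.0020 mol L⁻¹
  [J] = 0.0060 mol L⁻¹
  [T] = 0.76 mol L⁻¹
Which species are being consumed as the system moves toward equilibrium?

Qc = [J]·[A₂B]² / ([T]³·[L]²) = (0.0060)·(0.0020)² / ((0.76)³·(7.1×10⁻⁵)²) = 11
Qc = 11 > Kc = 3.4: net reverse reaction.

J, A₂B (products)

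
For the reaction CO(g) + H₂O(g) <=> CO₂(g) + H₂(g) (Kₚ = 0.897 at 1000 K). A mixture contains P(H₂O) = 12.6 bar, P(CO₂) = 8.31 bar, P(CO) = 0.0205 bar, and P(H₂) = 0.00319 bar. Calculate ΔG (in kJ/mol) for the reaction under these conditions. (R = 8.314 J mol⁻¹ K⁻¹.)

Qₚ = P(CO₂)·P(H₂) / (P(CO)·P(H₂O)) = (8.31)·(0.00319) / ((0.0205)·(12.6)) = 0.103
ΔG = RT ln(Qₚ/Kₚ) = (8.314 J mol⁻¹ K⁻¹)(1000 K) × ln(0.103/0.897)
   = (8.314 kJ/mol)(-2.164) = -18.0 kJ/mol
ΔG < 0, so the forward reaction is spontaneous (proceeds forward).

ΔG = -18.0 kJ/mol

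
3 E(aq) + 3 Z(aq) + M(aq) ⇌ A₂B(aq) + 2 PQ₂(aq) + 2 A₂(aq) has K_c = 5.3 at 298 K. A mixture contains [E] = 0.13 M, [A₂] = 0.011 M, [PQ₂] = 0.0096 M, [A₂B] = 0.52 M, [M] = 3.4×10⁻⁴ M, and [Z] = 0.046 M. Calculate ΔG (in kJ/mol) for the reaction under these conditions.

Q_c = [A₂B]·[PQ₂]²·[A₂]² / ([E]³·[Z]³·[M]) = (0.52)·(0.0096)²·(0.011)² / ((0.13)³·(0.046)³·(3.4×10⁻⁴)) = 79.8
ΔG = RT ln(Q_c/K_c) = (8.314 J mol⁻¹ K⁻¹)(298 K) × ln(79.8/5.3)
   = (2.478 kJ/mol)(2.712) = 6.72 kJ/mol
ΔG > 0, so the forward reaction is non-spontaneous (proceeds in reverse).

ΔG = 6.72 kJ/mol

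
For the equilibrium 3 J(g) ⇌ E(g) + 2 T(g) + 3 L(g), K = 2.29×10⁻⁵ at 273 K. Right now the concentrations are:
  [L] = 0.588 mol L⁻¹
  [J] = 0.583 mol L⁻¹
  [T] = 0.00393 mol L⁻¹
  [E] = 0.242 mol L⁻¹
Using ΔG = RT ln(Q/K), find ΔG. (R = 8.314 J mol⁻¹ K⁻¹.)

ΔG = -4.06 kJ/mol

Q = [E]·[T]²·[L]³ / [J]³ = (0.242)·(0.00393)²·(0.588)³ / (0.583)³ = 3.83×10⁻⁶
ΔG = RT ln(Q/K) = (8.314 J mol⁻¹ K⁻¹)(273 K) × ln(3.83×10⁻⁶/2.29×10⁻⁵)
   = (2.270 kJ/mol)(-1.788) = -4.06 kJ/mol
ΔG < 0, so the forward reaction is spontaneous (proceeds forward).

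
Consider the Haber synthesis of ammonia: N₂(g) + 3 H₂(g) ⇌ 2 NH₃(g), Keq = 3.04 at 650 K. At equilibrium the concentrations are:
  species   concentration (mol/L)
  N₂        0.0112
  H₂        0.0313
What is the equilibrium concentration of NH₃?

[NH₃] = 0.00102 mol/L

At equilibrium, Keq = [NH₃]² / ([N₂]·[H₂]³) = 3.04.
([NH₃])² / ((0.0112)·(0.0313)³) = 3.04
[NH₃]² = 1.04×10⁻⁶ ⇒ [NH₃] = 0.00102 mol/L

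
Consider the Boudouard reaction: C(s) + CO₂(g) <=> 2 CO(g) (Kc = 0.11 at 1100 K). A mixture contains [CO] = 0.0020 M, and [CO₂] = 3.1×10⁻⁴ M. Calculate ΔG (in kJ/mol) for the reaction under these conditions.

(C is a pure solid — omitted from Qc.)
Qc = [CO]² / [CO₂] = (0.0020)² / (3.1×10⁻⁴) = 0.0129
ΔG = RT ln(Qc/Kc) = (8.314 J mol⁻¹ K⁻¹)(1100 K) × ln(0.0129/0.11)
   = (9.145 kJ/mol)(-2.143) = -19.6 kJ/mol
ΔG < 0, so the forward reaction is spontaneous (proceeds forward).

ΔG = -19.6 kJ/mol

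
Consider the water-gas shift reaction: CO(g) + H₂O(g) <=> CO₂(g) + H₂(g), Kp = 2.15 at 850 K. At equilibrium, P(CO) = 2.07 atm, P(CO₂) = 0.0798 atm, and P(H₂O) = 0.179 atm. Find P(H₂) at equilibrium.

At equilibrium, Kp = P(CO₂)·P(H₂) / (P(CO)·P(H₂O)) = 2.15.
(0.0798)·(P(H₂)) / ((2.07)·(0.179)) = 2.15
P(H₂) = 9.98 atm

P(H₂) = 9.98 atm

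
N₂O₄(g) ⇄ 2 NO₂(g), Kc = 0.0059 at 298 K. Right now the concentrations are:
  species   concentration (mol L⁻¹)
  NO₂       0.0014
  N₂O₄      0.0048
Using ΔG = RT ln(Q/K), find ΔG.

ΔG = -6.62 kJ/mol

Qc = [NO₂]² / [N₂O₄] = (0.0014)² / (0.0048) = 4.08×10⁻⁴
ΔG = RT ln(Qc/Kc) = (8.314 J mol⁻¹ K⁻¹)(298 K) × ln(4.08×10⁻⁴/0.0059)
   = (2.478 kJ/mol)(-2.671) = -6.62 kJ/mol
ΔG < 0, so the forward reaction is spontaneous (proceeds forward).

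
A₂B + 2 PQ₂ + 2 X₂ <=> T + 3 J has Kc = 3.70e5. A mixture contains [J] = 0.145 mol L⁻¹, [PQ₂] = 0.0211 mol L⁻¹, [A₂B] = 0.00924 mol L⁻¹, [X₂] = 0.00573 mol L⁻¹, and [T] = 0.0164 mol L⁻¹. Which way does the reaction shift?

neither direction; the system is at equilibrium

Qc = [T]·[J]³ / ([A₂B]·[PQ₂]²·[X₂]²) = (0.0164)·(0.145)³ / ((0.00924)·(0.0211)²·(0.00573)²) = 3.70e5
Qc = 3.70e5 = Kc, so the system is already at equilibrium.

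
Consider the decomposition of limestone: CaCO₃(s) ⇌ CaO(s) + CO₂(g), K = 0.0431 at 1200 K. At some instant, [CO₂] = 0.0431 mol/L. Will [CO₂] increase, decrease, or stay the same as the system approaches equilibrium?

(CaCO₃, CaO are pure solids — omitted from Q.)
Q = [CO₂] = 0.0431
Q = 0.0431 = K; the system is at equilibrium.

stay the same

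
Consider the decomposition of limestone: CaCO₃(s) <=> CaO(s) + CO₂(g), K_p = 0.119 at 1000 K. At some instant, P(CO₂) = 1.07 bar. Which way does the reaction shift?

(CaCO₃, CaO are pure solids — omitted from Q_p.)
Q_p = P(CO₂) = 1.07
Q_p = 1.07 > K_p = 0.119, so the reverse reaction proceeds.

in the reverse direction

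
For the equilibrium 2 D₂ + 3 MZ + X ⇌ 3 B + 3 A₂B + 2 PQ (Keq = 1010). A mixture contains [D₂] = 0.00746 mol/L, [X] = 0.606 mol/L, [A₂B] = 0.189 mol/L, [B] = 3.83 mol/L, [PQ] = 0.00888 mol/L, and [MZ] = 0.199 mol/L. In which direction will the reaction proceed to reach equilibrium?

Q = [B]³·[A₂B]³·[PQ]² / ([D₂]²·[MZ]³·[X]) = (3.83)³·(0.189)³·(0.00888)² / ((0.00746)²·(0.199)³·(0.606)) = 113
Q = 113 < Keq = 1010, so the forward reaction proceeds.

forward (toward products)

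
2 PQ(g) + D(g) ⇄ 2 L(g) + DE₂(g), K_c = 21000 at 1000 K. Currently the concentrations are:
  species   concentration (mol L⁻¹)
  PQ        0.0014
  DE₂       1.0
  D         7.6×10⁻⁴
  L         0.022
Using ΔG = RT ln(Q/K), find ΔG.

ΔG = 22.8 kJ/mol

Q_c = [L]²·[DE₂] / ([PQ]²·[D]) = (0.022)²·(1.0) / ((0.0014)²·(7.6×10⁻⁴)) = 3.25×10⁵
ΔG = RT ln(Q_c/K_c) = (8.314 J mol⁻¹ K⁻¹)(1000 K) × ln(3.25×10⁵/21000)
   = (8.314 kJ/mol)(2.739) = 22.8 kJ/mol
ΔG > 0, so the forward reaction is non-spontaneous (proceeds in reverse).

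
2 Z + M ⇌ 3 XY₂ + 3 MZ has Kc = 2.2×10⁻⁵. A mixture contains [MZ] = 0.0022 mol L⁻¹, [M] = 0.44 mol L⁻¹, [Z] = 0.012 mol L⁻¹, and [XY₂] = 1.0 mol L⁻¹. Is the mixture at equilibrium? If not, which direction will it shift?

no; Q > K, reaction proceeds in reverse

Qc = [XY₂]³·[MZ]³ / ([Z]²·[M]) = (1.0)³·(0.0022)³ / ((0.012)²·(0.44)) = 1.7×10⁻⁴
Qc = 1.7×10⁻⁴ > Kc = 2.2×10⁻⁵: net reverse reaction.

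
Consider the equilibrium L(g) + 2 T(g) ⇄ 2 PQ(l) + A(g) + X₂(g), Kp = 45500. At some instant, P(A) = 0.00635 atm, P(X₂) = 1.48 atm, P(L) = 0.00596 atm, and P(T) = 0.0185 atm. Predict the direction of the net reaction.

(PQ is a pure liquid — omitted from Qp.)
Qp = P(A)·P(X₂) / (P(L)·P(T)²) = (0.00635)·(1.48) / ((0.00596)·(0.0185)²) = 4610
Qp = 4610 < Kp = 45500, so the forward reaction proceeds.

forward (toward products)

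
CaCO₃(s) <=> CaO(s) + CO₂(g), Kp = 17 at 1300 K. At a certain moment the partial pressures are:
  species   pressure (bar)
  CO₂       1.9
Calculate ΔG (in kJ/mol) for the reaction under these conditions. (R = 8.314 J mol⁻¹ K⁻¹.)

ΔG = -23.7 kJ/mol

(CaCO₃, CaO are pure solids — omitted from Qp.)
Qp = P(CO₂) = 1.90
ΔG = RT ln(Qp/Kp) = (8.314 J mol⁻¹ K⁻¹)(1300 K) × ln(1.90/17)
   = (10.81 kJ/mol)(-2.191) = -23.7 kJ/mol
ΔG < 0, so the forward reaction is spontaneous (proceeds forward).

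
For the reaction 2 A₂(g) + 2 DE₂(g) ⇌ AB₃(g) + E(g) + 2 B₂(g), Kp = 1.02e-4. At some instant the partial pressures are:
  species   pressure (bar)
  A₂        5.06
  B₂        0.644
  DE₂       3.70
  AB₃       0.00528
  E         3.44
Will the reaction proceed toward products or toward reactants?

Qp = P(AB₃)·P(E)·P(B₂)² / (P(A₂)²·P(DE₂)²) = (0.00528)·(3.44)·(0.644)² / ((5.06)²·(3.70)²) = 2.15e-5
Qp = 2.15e-5 < Kp = 1.02e-4, so the forward reaction proceeds.

forward (toward products)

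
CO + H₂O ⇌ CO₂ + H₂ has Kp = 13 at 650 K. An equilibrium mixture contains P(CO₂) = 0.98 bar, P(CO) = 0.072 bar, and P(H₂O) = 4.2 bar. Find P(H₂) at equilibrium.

P(H₂) = 4.0 bar

At equilibrium, Kp = P(CO₂)·P(H₂) / (P(CO)·P(H₂O)) = 13.
(0.98)·(P(H₂)) / ((0.072)·(4.2)) = 13
P(H₂) = 4.01 = 4.0 bar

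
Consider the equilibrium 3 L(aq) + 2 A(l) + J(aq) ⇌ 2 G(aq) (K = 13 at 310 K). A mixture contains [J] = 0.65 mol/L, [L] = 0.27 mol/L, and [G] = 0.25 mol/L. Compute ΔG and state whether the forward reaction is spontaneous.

(A is a pure liquid — omitted from Q.)
Q = [G]² / ([L]³·[J]) = (0.25)² / ((0.27)³·(0.65)) = 4.89
ΔG = RT ln(Q/K) = (8.314 J mol⁻¹ K⁻¹)(310 K) × ln(4.89/13)
   = (2.577 kJ/mol)(-0.9778) = -2.52 kJ/mol
ΔG < 0, so the forward reaction is spontaneous (proceeds forward).

ΔG = -2.52 kJ/mol; the forward reaction is spontaneous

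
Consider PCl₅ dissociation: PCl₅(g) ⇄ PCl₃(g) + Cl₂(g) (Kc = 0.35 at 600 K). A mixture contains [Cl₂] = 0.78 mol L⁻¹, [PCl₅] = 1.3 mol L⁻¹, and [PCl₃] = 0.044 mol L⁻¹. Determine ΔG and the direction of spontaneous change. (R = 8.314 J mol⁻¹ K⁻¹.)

ΔG = -12.9 kJ/mol; the forward reaction is spontaneous

Qc = [PCl₃]·[Cl₂] / [PCl₅] = (0.044)·(0.78) / (1.3) = 0.0264
ΔG = RT ln(Qc/Kc) = (8.314 J mol⁻¹ K⁻¹)(600 K) × ln(0.0264/0.35)
   = (4.988 kJ/mol)(-2.585) = -12.9 kJ/mol
ΔG < 0, so the forward reaction is spontaneous (proceeds forward).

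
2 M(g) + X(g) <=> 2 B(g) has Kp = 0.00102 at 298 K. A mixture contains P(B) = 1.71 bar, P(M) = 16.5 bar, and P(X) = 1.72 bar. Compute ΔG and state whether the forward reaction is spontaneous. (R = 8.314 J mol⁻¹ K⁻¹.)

Qp = P(B)² / (P(M)²·P(X)) = (1.71)² / ((16.5)²·(1.72)) = 0.00624
ΔG = RT ln(Qp/Kp) = (8.314 J mol⁻¹ K⁻¹)(298 K) × ln(0.00624/0.00102)
   = (2.478 kJ/mol)(1.811) = 4.49 kJ/mol
ΔG > 0, so the forward reaction is non-spontaneous (proceeds in reverse).

ΔG = 4.49 kJ/mol; the forward reaction is non-spontaneous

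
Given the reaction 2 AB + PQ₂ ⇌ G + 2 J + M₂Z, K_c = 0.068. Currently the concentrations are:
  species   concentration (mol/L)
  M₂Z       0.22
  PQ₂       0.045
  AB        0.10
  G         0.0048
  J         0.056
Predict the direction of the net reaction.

to the right

Q_c = [G]·[J]²·[M₂Z] / ([AB]²·[PQ₂]) = (0.0048)·(0.056)²·(0.22) / ((0.10)²·(0.045)) = 0.0074
Q_c = 0.0074 < K_c = 0.068, so the forward reaction proceeds.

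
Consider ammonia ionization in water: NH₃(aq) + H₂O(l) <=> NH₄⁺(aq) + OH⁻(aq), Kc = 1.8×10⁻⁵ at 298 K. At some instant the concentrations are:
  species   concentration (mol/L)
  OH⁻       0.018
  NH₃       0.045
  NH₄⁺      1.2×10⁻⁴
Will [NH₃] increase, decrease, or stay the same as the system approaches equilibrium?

increase

(H₂O is a pure liquid — omitted from Qc.)
Qc = [NH₄⁺]·[OH⁻] / [NH₃] = (1.2×10⁻⁴)·(0.018) / (0.045) = 4.8×10⁻⁵
Qc = 4.8×10⁻⁵ > Kc = 1.8×10⁻⁵: net reverse reaction.
NH₃ is a reactant, so it increases.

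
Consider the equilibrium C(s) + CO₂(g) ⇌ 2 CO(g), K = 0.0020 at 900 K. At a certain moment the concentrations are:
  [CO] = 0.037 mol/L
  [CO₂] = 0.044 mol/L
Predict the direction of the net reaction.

(C is a pure solid — omitted from Q.)
Q = [CO]² / [CO₂] = (0.037)² / (0.044) = 0.031
Q = 0.031 > K = 0.0020, so the reverse reaction proceeds.

to the left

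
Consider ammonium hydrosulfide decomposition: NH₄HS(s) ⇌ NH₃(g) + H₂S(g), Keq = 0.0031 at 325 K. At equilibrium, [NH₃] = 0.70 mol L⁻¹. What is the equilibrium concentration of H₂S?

[H₂S] = 0.0044 mol L⁻¹

(NH₄HS is a pure solid — omitted from Keq.)
At equilibrium, Keq = [NH₃]·[H₂S] = 0.0031.
(0.70)·([H₂S]) = 0.0031
[H₂S] = 0.00443 = 0.0044 mol L⁻¹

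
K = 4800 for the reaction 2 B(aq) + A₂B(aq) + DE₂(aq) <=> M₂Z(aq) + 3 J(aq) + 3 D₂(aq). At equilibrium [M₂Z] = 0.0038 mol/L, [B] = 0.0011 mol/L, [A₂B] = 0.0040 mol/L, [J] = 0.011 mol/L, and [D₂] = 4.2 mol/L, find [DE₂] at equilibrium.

At equilibrium, K = [M₂Z]·[J]³·[D₂]³ / ([B]²·[A₂B]·[DE₂]) = 4800.
(0.0038)·(0.011)³·(4.2)³ / ((0.0011)²·(0.0040)·([DE₂])) = 4800
[DE₂] = 0.0161 = 0.016 mol/L

[DE₂] = 0.016 mol/L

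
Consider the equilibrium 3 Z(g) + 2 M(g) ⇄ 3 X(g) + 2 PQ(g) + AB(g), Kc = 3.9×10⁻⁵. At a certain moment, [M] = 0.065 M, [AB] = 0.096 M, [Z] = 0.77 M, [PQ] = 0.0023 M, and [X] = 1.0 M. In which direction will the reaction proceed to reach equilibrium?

to the left

Qc = [X]³·[PQ]²·[AB] / ([Z]³·[M]²) = (1.0)³·(0.0023)²·(0.096) / ((0.77)³·(0.065)²) = 2.6×10⁻⁴
Qc = 2.6×10⁻⁴ > Kc = 3.9×10⁻⁵, so the reverse reaction proceeds.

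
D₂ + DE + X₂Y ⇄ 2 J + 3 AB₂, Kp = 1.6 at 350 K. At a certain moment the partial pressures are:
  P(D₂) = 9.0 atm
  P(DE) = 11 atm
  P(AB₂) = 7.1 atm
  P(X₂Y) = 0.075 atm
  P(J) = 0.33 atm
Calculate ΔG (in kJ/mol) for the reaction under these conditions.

ΔG = 3.46 kJ/mol

Qp = P(J)²·P(AB₂)³ / (P(D₂)·P(DE)·P(X₂Y)) = (0.33)²·(7.1)³ / ((9.0)·(11)·(0.075)) = 5.25
ΔG = RT ln(Qp/Kp) = (8.314 J mol⁻¹ K⁻¹)(350 K) × ln(5.25/1.6)
   = (2.910 kJ/mol)(1.188) = 3.46 kJ/mol
ΔG > 0, so the forward reaction is non-spontaneous (proceeds in reverse).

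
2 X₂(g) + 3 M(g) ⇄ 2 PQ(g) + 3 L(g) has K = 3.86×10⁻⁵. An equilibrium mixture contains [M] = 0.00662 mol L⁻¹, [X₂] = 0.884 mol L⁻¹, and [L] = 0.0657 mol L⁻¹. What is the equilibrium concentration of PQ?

[PQ] = 1.76×10⁻⁴ mol L⁻¹

At equilibrium, K = [PQ]²·[L]³ / ([X₂]²·[M]³) = 3.86×10⁻⁵.
([PQ])²·(0.0657)³ / ((0.884)²·(0.00662)³) = 3.86×10⁻⁵
[PQ]² = 3.09×10⁻⁸ ⇒ [PQ] = 1.76×10⁻⁴ mol L⁻¹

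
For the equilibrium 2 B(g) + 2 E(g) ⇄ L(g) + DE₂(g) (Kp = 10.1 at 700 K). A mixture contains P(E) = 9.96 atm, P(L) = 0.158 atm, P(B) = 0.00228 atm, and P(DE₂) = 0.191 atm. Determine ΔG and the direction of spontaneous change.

Qp = P(L)·P(DE₂) / (P(B)²·P(E)²) = (0.158)·(0.191) / ((0.00228)²·(9.96)²) = 58.5
ΔG = RT ln(Qp/Kp) = (8.314 J mol⁻¹ K⁻¹)(700 K) × ln(58.5/10.1)
   = (5.820 kJ/mol)(1.756) = 10.2 kJ/mol
ΔG > 0, so the forward reaction is non-spontaneous (proceeds in reverse).

ΔG = 10.2 kJ/mol; the forward reaction is non-spontaneous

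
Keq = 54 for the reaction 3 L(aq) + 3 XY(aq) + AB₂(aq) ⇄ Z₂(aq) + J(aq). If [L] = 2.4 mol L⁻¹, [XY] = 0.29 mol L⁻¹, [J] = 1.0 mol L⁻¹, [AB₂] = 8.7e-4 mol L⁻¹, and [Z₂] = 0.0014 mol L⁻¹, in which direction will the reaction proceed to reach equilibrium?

in the forward direction

Q = [Z₂]·[J] / ([L]³·[XY]³·[AB₂]) = (0.0014)·(1.0) / ((2.4)³·(0.29)³·(8.7e-4)) = 4.8
Q = 4.8 < Keq = 54, so the forward reaction proceeds.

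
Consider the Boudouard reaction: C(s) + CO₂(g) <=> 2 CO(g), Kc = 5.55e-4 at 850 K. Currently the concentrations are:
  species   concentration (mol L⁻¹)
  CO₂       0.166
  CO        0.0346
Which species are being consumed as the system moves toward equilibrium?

(C is a pure solid — omitted from Qc.)
Qc = [CO]² / [CO₂] = (0.0346)² / (0.166) = 0.00721
Qc = 0.00721 > Kc = 5.55e-4: net reverse reaction.

CO (products)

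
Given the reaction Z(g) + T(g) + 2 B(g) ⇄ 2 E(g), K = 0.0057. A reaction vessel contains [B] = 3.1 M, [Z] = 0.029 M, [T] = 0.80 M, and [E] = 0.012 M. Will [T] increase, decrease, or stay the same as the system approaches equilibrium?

decrease

Q = [E]² / ([Z]·[T]·[B]²) = (0.012)² / ((0.029)·(0.80)·(3.1)²) = 6.5×10⁻⁴
Q = 6.5×10⁻⁴ < K = 0.0057: net forward reaction.
T is a reactant, so it decreases.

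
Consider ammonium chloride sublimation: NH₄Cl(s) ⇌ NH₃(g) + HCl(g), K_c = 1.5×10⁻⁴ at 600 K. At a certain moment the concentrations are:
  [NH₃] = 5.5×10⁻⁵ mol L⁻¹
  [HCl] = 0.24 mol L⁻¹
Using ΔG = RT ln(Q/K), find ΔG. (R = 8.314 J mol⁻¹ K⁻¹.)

ΔG = -12.1 kJ/mol

(NH₄Cl is a pure solid — omitted from Q_c.)
Q_c = [NH₃]·[HCl] = (5.5×10⁻⁵)·(0.24) = 1.32×10⁻⁵
ΔG = RT ln(Q_c/K_c) = (8.314 J mol⁻¹ K⁻¹)(600 K) × ln(1.32×10⁻⁵/1.5×10⁻⁴)
   = (4.988 kJ/mol)(-2.430) = -12.1 kJ/mol
ΔG < 0, so the forward reaction is spontaneous (proceeds forward).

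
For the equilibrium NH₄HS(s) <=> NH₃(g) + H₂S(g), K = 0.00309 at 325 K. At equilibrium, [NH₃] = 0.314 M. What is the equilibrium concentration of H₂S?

[H₂S] = 0.00984 M

(NH₄HS is a pure solid — omitted from K.)
At equilibrium, K = [NH₃]·[H₂S] = 0.00309.
(0.314)·([H₂S]) = 0.00309
[H₂S] = 0.00984 M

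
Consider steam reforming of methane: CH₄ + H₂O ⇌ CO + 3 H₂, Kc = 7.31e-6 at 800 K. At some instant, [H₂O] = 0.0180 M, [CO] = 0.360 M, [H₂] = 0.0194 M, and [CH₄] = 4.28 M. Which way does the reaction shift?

Qc = [CO]·[H₂]³ / ([CH₄]·[H₂O]) = (0.360)·(0.0194)³ / ((4.28)·(0.0180)) = 3.41e-5
Qc = 3.41e-5 > Kc = 7.31e-6, so the reverse reaction proceeds.

reverse (toward reactants)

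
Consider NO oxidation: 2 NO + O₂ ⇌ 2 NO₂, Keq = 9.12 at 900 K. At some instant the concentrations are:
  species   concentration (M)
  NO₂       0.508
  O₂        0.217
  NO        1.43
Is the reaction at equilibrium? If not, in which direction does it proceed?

Q = [NO₂]² / ([NO]²·[O₂]) = (0.508)² / ((1.43)²·(0.217)) = 0.582
Q = 0.582 < Keq = 9.12, so the forward reaction proceeds.

toward products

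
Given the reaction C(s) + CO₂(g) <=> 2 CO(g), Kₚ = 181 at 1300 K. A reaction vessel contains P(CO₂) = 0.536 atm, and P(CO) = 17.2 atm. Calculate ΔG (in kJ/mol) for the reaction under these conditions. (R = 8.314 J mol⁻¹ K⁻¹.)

(C is a pure solid — omitted from Qₚ.)
Qₚ = P(CO)² / P(CO₂) = (17.2)² / (0.536) = 552
ΔG = RT ln(Qₚ/Kₚ) = (8.314 J mol⁻¹ K⁻¹)(1300 K) × ln(552/181)
   = (10.81 kJ/mol)(1.115) = 12.1 kJ/mol
ΔG > 0, so the forward reaction is non-spontaneous (proceeds in reverse).

ΔG = 12.1 kJ/mol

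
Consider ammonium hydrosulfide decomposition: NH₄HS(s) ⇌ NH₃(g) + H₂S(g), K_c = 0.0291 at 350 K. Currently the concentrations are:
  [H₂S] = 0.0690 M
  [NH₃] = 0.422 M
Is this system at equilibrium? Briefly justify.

yes, at equilibrium

(NH₄HS is a pure solid — omitted from Q_c.)
Q_c = [NH₃]·[H₂S] = (0.422)·(0.0690) = 0.0291
Q_c = 0.0291 = K_c; the system is at equilibrium.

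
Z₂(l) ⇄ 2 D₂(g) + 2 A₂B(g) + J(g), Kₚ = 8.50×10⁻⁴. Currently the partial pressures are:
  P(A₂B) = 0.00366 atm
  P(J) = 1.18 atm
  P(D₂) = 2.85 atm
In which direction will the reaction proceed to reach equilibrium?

toward products

(Z₂ is a pure liquid — omitted from Qₚ.)
Qₚ = P(D₂)²·P(A₂B)²·P(J) = (2.85)²·(0.00366)²·(1.18) = 1.28×10⁻⁴
Qₚ = 1.28×10⁻⁴ < Kₚ = 8.50×10⁻⁴, so the forward reaction proceeds.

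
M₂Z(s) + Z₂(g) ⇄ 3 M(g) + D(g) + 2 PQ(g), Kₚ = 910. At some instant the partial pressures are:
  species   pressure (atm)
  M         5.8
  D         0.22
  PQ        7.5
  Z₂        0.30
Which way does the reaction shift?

(M₂Z is a pure solid — omitted from Qₚ.)
Qₚ = P(M)³·P(D)·P(PQ)² / P(Z₂) = (5.8)³·(0.22)·(7.5)² / (0.30) = 8000
Qₚ = 8000 > Kₚ = 910, so the reverse reaction proceeds.

reverse (toward reactants)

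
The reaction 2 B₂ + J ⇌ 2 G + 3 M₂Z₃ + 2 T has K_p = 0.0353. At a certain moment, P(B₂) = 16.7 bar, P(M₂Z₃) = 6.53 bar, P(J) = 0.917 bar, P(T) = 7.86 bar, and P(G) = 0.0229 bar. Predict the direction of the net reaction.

Q_p = P(G)²·P(M₂Z₃)³·P(T)² / (P(B₂)²·P(J)) = (0.0229)²·(6.53)³·(7.86)² / ((16.7)²·(0.917)) = 0.0353
Q_p = 0.0353 = K_p, so the system is already at equilibrium.

at equilibrium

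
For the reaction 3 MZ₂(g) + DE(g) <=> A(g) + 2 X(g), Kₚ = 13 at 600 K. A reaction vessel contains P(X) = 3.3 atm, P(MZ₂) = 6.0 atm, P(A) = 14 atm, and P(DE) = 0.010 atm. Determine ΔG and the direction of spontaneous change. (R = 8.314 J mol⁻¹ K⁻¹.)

ΔG = 8.44 kJ/mol; the forward reaction is non-spontaneous

Qₚ = P(A)·P(X)² / (P(MZ₂)³·P(DE)) = (14)·(3.3)² / ((6.0)³·(0.010)) = 70.6
ΔG = RT ln(Qₚ/Kₚ) = (8.314 J mol⁻¹ K⁻¹)(600 K) × ln(70.6/13)
   = (4.988 kJ/mol)(1.692) = 8.44 kJ/mol
ΔG > 0, so the forward reaction is non-spontaneous (proceeds in reverse).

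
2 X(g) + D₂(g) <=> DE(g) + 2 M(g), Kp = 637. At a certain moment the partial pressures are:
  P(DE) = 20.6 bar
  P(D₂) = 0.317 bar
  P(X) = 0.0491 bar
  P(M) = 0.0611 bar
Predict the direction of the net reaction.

toward products

Qp = P(DE)·P(M)² / (P(X)²·P(D₂)) = (20.6)·(0.0611)² / ((0.0491)²·(0.317)) = 101
Qp = 101 < Kp = 637, so the forward reaction proceeds.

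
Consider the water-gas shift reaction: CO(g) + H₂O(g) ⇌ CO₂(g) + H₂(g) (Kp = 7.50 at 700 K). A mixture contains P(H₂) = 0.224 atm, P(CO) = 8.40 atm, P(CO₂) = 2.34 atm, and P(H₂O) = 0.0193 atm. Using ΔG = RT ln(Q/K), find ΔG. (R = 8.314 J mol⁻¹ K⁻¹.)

Qp = P(CO₂)·P(H₂) / (P(CO)·P(H₂O)) = (2.34)·(0.224) / ((8.40)·(0.0193)) = 3.23
ΔG = RT ln(Qp/Kp) = (8.314 J mol⁻¹ K⁻¹)(700 K) × ln(3.23/7.50)
   = (5.820 kJ/mol)(-0.8424) = -4.90 kJ/mol
ΔG < 0, so the forward reaction is spontaneous (proceeds forward).

ΔG = -4.90 kJ/mol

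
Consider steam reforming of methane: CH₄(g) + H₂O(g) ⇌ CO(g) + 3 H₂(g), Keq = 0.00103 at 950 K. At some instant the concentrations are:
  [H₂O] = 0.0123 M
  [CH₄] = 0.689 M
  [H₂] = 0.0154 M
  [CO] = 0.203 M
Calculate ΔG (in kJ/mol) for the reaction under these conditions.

ΔG = -19.5 kJ/mol

Q = [CO]·[H₂]³ / ([CH₄]·[H₂O]) = (0.203)·(0.0154)³ / ((0.689)·(0.0123)) = 8.75×10⁻⁵
ΔG = RT ln(Q/Keq) = (8.314 J mol⁻¹ K⁻¹)(950 K) × ln(8.75×10⁻⁵/0.00103)
   = (7.898 kJ/mol)(-2.466) = -19.5 kJ/mol
ΔG < 0, so the forward reaction is spontaneous (proceeds forward).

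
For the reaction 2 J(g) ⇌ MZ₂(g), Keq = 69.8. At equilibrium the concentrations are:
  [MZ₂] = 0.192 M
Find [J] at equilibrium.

[J] = 0.0524 M

At equilibrium, Keq = [MZ₂] / [J]² = 69.8.
(0.192) / ([J])² = 69.8
[J]² = 0.00275 ⇒ [J] = 0.0524 M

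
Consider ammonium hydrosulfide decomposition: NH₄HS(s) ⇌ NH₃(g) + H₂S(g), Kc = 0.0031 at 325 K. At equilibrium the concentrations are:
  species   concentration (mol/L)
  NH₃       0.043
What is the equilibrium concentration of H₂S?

[H₂S] = 0.072 mol/L

(NH₄HS is a pure solid — omitted from Kc.)
At equilibrium, Kc = [NH₃]·[H₂S] = 0.0031.
(0.043)·([H₂S]) = 0.0031
[H₂S] = 0.0721 = 0.072 mol/L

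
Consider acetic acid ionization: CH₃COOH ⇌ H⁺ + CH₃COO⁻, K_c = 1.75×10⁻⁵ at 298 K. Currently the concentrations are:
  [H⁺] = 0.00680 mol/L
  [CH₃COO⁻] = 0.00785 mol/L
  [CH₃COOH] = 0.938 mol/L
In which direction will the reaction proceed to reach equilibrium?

Q_c = [H⁺]·[CH₃COO⁻] / [CH₃COOH] = (0.00680)·(0.00785) / (0.938) = 5.69×10⁻⁵
Q_c = 5.69×10⁻⁵ > K_c = 1.75×10⁻⁵, so the reverse reaction proceeds.

in the reverse direction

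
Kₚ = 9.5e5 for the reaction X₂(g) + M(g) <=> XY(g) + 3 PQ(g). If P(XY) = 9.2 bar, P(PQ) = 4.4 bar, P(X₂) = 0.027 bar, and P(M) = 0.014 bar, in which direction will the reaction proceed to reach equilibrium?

Qₚ = P(XY)·P(PQ)³ / (P(X₂)·P(M)) = (9.2)·(4.4)³ / ((0.027)·(0.014)) = 2.1e6
Qₚ = 2.1e6 > Kₚ = 9.5e5, so the reverse reaction proceeds.

reverse (toward reactants)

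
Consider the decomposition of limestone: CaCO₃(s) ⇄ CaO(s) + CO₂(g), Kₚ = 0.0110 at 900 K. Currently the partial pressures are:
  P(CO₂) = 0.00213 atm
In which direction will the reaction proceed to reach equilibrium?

(CaCO₃, CaO are pure solids — omitted from Qₚ.)
Qₚ = P(CO₂) = 0.00213
Qₚ = 0.00213 < Kₚ = 0.0110, so the forward reaction proceeds.

in the forward direction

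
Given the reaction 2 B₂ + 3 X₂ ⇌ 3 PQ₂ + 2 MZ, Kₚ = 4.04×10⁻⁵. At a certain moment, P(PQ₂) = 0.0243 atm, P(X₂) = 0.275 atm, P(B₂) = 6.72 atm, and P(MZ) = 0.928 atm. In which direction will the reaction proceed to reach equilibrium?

Qₚ = P(PQ₂)³·P(MZ)² / (P(B₂)²·P(X₂)³) = (0.0243)³·(0.928)² / ((6.72)²·(0.275)³) = 1.32×10⁻⁵
Qₚ = 1.32×10⁻⁵ < Kₚ = 4.04×10⁻⁵, so the forward reaction proceeds.

in the forward direction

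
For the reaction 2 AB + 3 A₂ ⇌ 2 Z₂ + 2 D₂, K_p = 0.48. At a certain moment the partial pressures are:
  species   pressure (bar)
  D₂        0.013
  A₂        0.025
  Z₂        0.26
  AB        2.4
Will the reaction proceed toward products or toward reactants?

Q_p = P(Z₂)²·P(D₂)² / (P(AB)²·P(A₂)³) = (0.26)²·(0.013)² / ((2.4)²·(0.025)³) = 0.13
Q_p = 0.13 < K_p = 0.48, so the forward reaction proceeds.

in the forward direction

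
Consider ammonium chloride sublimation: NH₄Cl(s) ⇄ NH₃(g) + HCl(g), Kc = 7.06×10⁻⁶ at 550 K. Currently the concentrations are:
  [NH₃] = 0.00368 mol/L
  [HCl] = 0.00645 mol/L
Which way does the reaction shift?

(NH₄Cl is a pure solid — omitted from Qc.)
Qc = [NH₃]·[HCl] = (0.00368)·(0.00645) = 2.37×10⁻⁵
Qc = 2.37×10⁻⁵ > Kc = 7.06×10⁻⁶, so the reverse reaction proceeds.

reverse (toward reactants)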